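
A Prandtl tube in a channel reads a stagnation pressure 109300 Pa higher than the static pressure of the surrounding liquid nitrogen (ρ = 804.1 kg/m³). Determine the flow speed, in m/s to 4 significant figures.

v ≈ 16.49 m/s

Bernoulli between the free stream and the stagnation point: ½ρv² = P_stag − P_static.
v = √(2ΔP/ρ) = √(2·109300/804.1) = 16.49 m/s.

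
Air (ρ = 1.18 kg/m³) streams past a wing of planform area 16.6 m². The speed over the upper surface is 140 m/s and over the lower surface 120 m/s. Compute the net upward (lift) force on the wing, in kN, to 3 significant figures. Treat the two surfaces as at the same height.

The faster flow above has the lower pressure; Bernoulli (same height) gives ΔP = ½ρ(v_up² − v_low²).
ΔP = ½·1.18·(140² − 120²) = 3070 Pa.
Lift = ΔP · A = 3070 × 16.6 = 50900 N.

F ≈ 50.9 kN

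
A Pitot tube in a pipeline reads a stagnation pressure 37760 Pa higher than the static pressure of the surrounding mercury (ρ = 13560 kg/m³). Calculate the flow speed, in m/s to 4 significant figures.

The dynamic pressure equals the rise in static pressure at the stagnation point: ΔP = ½ρv².
v = √(2ΔP/ρ) = √(2·37760/13560) = 2.360 m/s.

v ≈ 2.360 m/s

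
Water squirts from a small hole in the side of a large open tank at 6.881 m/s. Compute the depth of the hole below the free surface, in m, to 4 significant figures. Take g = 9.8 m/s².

Torricelli: v = √(2gh), so h = v²/(2g).
h = 6.881²/(2·9.8) = 47.35/19.60 = 2.416 m.

h = 2.416 m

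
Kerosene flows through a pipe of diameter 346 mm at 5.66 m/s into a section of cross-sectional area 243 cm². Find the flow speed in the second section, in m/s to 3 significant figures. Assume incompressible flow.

Mass conservation (A₁v₁ = A₂v₂) gives v₂ = 5.66 × 940/243 = 21.9 m/s.

v₂ = 21.9 m/s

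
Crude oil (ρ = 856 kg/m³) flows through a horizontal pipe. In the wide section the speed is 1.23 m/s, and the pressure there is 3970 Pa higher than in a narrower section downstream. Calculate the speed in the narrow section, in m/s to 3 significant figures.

3.28 m/s

Along the level pipe P + ½ρv² is conserved, hence v₂² = v₁² + 2(P₁ − P₂)/ρ.
v₂ = √(1.23² + 2·3970/856) = √(1.51 + 9.28) = 3.28 m/s.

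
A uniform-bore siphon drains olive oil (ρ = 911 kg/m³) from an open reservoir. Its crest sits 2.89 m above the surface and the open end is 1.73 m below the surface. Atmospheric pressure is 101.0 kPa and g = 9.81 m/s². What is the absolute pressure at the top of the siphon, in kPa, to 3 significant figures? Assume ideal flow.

59.7 kPa

Bernoulli surface→outlet gives ½v² = g·h_out, so v = √(2·9.81·1.73) = 5.83 m/s.
Continuity keeps v the same throughout the tube; from surface to crest, P_atm + 0 = P_top + ½ρv² + ρg·h_top.
P_top = 101000 − ½·911·5.83² − 911·9.81·2.89 = 59700 Pa.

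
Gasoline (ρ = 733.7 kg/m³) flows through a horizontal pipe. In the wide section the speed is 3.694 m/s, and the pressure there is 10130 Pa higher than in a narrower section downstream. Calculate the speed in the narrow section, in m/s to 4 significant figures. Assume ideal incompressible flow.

v₂ ≈ 6.423 m/s

Along the level pipe P + ½ρv² is conserved, hence v₂² = v₁² + 2(P₁ − P₂)/ρ.
v₂ = √(3.694² + 2·10130/733.7) = √(13.65 + 27.61) = 6.423 m/s.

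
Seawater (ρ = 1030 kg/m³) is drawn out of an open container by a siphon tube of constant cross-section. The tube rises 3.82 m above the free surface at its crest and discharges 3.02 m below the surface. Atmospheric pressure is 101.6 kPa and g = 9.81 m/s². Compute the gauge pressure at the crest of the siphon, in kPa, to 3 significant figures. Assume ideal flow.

From the surface to the outlet (both open to atmosphere, surface at rest): v = √(2g·h_out) = √(2·9.81·3.02) = 7.70 m/s.
The bore is uniform, so the speed at the crest is the same v. Bernoulli surface→crest: P_atm = P_top + ½ρv² + ρg·h_top.
P_top = 101600 − ½·1030·7.70² − 1030·9.81·3.82 = 32500 Pa. So P_gauge = P_top − P_atm = -69100 Pa.

-69.1 kPa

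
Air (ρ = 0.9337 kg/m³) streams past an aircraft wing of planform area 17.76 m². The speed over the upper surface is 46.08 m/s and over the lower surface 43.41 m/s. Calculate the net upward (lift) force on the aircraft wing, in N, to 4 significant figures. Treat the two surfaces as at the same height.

The faster flow above has the lower pressure; Bernoulli (same height) gives ΔP = ½ρ(v_up² − v_low²).
ΔP = ½·0.9337·(46.08² − 43.41²) = 111.5 Pa.
Lift = ΔP · A = 111.5 × 17.76 = 1981 N.

F ≈ 1981 N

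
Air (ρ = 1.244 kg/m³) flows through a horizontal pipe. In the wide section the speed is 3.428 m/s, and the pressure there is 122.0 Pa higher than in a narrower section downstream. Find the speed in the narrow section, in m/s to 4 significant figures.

v₂ ≈ 14.42 m/s

With h₁ = h₂, rearranging Bernoulli gives v₂ = √(v₁² + 2ΔP/ρ).
v₂ = √(3.428² + 2·122.0/1.244) = √(11.75 + 196.1) = 14.42 m/s.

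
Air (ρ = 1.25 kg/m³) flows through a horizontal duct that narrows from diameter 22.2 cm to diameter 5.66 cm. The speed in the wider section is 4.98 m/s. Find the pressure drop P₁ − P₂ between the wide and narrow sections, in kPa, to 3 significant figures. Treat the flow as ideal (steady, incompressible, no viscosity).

ΔP ≈ 3.65 kPa

The volume flow rate is constant, so v₂ = (A₁/A₂)v₁ = (387/25.2)·4.98 = 76.6 m/s.
The pipe is horizontal, so Bernoulli reduces to P₁ + ½ρv₁² = P₂ + ½ρv₂².
P₁ − P₂ = ½·1.25·(76.6² − 4.98²) = ½·1.25·5840 = 3650 Pa.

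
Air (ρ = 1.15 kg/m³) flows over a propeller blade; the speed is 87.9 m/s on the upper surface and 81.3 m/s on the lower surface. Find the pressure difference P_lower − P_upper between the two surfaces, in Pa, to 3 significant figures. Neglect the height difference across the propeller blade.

642 Pa

With negligible Δh, P + ½ρv² is constant, so P_low − P_up = ½ρ(v_up² − v_low²).
ΔP = ½·1.15·(87.9² − 81.3²) = 642 Pa.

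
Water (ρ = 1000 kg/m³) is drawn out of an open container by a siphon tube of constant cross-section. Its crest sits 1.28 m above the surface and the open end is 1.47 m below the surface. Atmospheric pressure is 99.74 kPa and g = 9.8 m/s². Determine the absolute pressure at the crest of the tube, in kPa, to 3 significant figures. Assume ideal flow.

72.8 kPa

From the surface to the outlet (both open to atmosphere, surface at rest): v = √(2g·h_out) = √(2·9.8·1.47) = 5.37 m/s.
Continuity keeps v the same throughout the tube; from surface to crest, P_atm + 0 = P_top + ½ρv² + ρg·h_top.
P_top = 99740 − ½·1000·5.37² − 1000·9.8·1.28 = 72800 Pa.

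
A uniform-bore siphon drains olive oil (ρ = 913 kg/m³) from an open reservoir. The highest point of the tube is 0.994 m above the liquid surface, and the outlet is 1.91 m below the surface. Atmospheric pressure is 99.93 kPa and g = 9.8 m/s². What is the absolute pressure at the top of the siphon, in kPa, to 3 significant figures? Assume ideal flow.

The outlet speed comes from Torricelli: v = √(2g·1.91) = 6.12 m/s.
The bore is uniform, so the speed at the crest is the same v. Bernoulli surface→crest: P_atm = P_top + ½ρv² + ρg·h_top.
P_top = 99930 − ½·913·6.12² − 913·9.8·0.994 = 73900 Pa.

P_top ≈ 73.9 kPa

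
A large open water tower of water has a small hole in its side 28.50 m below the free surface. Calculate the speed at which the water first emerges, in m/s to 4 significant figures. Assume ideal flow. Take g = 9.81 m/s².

23.65 m/s

The surface is effectively still and both ends are open, so ½v² = gh and v = √(2·9.81·28.50) = 23.65 m/s.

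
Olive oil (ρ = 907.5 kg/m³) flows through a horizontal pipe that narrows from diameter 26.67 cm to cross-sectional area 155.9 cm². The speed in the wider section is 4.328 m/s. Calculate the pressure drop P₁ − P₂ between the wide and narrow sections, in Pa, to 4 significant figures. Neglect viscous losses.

ΔP ≈ 100600 Pa

Mass conservation (A₁v₁ = A₂v₂) gives v₂ = 4.328 × 558.6/155.9 = 15.51 m/s.
Bernoulli (h₁ = h₂): P₁ − P₂ = ½ρ(v₂² − v₁²).
P₁ − P₂ = ½·907.5·(15.51² − 4.328²) = ½·907.5·221.8 = 100600 Pa.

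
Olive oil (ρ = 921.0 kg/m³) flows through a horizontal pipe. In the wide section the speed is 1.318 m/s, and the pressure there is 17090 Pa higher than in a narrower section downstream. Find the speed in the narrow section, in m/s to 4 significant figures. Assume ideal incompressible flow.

v₂ ≈ 6.233 m/s

Horizontal Bernoulli: P₁ + ½ρv₁² = P₂ + ½ρv₂², so v₂² = v₁² + 2(P₁ − P₂)/ρ.
v₂ = √(1.318² + 2·17090/921.0) = √(1.737 + 37.11) = 6.233 m/s.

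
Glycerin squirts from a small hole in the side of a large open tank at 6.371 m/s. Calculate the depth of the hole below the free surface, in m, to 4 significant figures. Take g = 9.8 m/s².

h = 2.071 m

For a small hole in a large open tank, ½v² = gh, giving h = v²/(2g).
h = 6.371²/(2·9.8) = 40.59/19.60 = 2.071 m.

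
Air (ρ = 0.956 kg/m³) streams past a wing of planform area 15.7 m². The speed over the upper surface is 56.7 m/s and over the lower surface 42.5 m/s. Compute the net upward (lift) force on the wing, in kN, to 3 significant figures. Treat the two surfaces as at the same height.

From P + ½ρv² = const at equal height, P_low − P_up = ½ρ(v_up² − v_low²).
ΔP = ½·0.956·(56.7² − 42.5²) = 673 Pa.
Lift = ΔP · A = 673 × 15.7 = 10600 N.

F ≈ 10.6 kN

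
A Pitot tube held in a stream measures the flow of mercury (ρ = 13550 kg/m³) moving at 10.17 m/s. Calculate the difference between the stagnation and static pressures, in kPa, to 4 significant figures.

At the stagnation point the flow is brought to rest, so Bernoulli gives P_stag − P_static = ½ρv².
ΔP = ½·13550·10.17² = 700700 Pa.

ΔP = 700.7 kPa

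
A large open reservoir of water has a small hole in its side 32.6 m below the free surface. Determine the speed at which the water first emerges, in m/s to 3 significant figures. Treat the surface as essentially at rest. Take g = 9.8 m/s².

v ≈ 25.3 m/s

Torricelli's result v = √(2gh) gives v = √(2·9.8·32.6) = 25.3 m/s.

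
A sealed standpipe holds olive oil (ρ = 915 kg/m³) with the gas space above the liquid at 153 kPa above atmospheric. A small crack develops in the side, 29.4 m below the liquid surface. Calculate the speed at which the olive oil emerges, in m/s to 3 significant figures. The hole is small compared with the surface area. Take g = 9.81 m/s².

30.2 m/s

Take point 1 at the surface (v₁ ≈ 0) and point 2 at the hole (at atmospheric pressure). Bernoulli: P₁ + ρg h = P_atm + ½ρv₂².
With P₁ − P_atm = 153000 Pa, v₂ = √(2gh + 2ΔP/ρ) = √(2·9.81·29.4 + 2·153000/915) = 30.2 m/s.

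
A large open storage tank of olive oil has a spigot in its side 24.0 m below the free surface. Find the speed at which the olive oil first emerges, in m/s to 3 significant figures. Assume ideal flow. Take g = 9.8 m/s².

v ≈ 21.7 m/s

Torricelli's result v = √(2gh) gives v = √(2·9.8·24.0) = 21.7 m/s.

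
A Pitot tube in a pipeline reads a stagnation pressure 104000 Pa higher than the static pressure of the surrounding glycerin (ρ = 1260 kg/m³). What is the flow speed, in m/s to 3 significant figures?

v ≈ 12.8 m/s

The dynamic pressure equals the rise in static pressure at the stagnation point: ΔP = ½ρv².
v = √(2ΔP/ρ) = √(2·104000/1260) = 12.8 m/s.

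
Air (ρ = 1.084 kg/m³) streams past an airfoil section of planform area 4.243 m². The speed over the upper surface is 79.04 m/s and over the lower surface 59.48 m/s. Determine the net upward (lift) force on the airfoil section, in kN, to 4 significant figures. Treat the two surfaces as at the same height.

F ≈ 6.231 kN

With equal heights on the two surfaces, Bernoulli gives P_lower − P_upper = ½ρ(v_upper² − v_lower²).
ΔP = ½·1.084·(79.04² − 59.48²) = 1469 Pa.
Lift = ΔP · A = 1469 × 4.243 = 6231 N.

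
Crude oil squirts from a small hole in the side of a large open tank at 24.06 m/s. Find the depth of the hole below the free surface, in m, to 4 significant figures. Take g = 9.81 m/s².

Inverting v = √(2gh) gives h = v² / 2g.
h = 24.06²/(2·9.81) = 578.9/19.62 = 29.50 m.

h ≈ 29.50 m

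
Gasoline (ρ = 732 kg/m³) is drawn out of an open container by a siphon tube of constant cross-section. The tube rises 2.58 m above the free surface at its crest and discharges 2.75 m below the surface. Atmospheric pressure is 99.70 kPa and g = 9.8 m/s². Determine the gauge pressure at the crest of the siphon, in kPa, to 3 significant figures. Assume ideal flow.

From the surface to the outlet (both open to atmosphere, surface at rest): v = √(2g·h_out) = √(2·9.8·2.75) = 7.34 m/s.
Continuity keeps v the same throughout the tube; from surface to crest, P_atm + 0 = P_top + ½ρv² + ρg·h_top.
P_top = 99700 − ½·732·7.34² − 732·9.8·2.58 = 61500 Pa. So P_gauge = P_top − P_atm = -38200 Pa.

P_gauge = -38.2 kPa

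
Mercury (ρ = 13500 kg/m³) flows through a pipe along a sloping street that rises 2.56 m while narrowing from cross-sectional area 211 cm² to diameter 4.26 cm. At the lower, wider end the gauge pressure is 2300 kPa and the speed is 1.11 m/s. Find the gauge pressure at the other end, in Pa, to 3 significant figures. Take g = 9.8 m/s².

Mass conservation (A₁v₁ = A₂v₂) gives v₂ = 1.11 × 211/14.3 = 16.4 m/s.
Energy conservation along the streamline gives P₂ = P₁ − ½ρ(v₂² − v₁²) − ρg(h₂ − h₁).
P₂ = 2300000 + ½·13500·(1.11² − 16.4²) − 13500·9.8·(+2.56) = 2300000 + (-1810000) − (339000) = 147000 Pa.

P₂ = 147000 Pa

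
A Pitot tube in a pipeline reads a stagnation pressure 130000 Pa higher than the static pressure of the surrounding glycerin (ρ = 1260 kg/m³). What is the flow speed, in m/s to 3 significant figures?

Bernoulli between the free stream and the stagnation point: ½ρv² = P_stag − P_static.
v = √(2ΔP/ρ) = √(2·130000/1260) = 14.4 m/s.

v ≈ 14.4 m/s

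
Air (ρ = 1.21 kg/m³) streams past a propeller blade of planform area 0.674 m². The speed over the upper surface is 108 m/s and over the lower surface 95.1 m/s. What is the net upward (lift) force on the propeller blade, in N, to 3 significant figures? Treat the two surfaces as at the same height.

F ≈ 1070 N

The faster flow above has the lower pressure; Bernoulli (same height) gives ΔP = ½ρ(v_up² − v_low²).
ΔP = ½·1.21·(108² − 95.1²) = 1590 Pa.
Lift = ΔP · A = 1590 × 0.674 = 1070 N.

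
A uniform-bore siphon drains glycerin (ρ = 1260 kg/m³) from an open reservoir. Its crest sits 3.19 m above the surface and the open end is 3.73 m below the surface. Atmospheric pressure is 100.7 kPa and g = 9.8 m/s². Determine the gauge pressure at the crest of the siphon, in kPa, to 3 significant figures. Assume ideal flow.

From the surface to the outlet (both open to atmosphere, surface at rest): v = √(2g·h_out) = √(2·9.8·3.73) = 8.55 m/s.
The bore is uniform, so the speed at the crest is the same v. Bernoulli surface→crest: P_atm = P_top + ½ρv² + ρg·h_top.
P_top = 100700 − ½·1260·8.55² − 1260·9.8·3.19 = 15300 Pa. So P_gauge = P_top − P_atm = -85400 Pa.

-85.4 kPa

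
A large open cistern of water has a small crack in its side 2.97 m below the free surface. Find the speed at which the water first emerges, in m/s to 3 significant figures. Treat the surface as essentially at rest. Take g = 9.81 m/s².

v = 7.63 m/s

Torricelli's result v = √(2gh) gives v = √(2·9.81·2.97) = 7.63 m/s.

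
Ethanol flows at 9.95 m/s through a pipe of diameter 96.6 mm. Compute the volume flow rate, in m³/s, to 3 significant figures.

Q = A·v = 0.00733 m² × 9.95 m/s = 0.0729 m³/s.

Q = 0.0729 m³/s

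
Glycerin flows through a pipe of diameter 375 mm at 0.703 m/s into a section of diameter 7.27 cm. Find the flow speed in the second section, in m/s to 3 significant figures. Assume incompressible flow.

By continuity, v₂ = v₁·A₁/A₂ = 0.703·(1100/41.5) = 18.7 m/s.

v₂ = 18.7 m/s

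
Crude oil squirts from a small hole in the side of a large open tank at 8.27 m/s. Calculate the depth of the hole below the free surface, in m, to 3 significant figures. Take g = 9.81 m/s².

3.49 m

Inverting v = √(2gh) gives h = v² / 2g.
h = 8.27²/(2·9.81) = 68.4/19.62 = 3.49 m.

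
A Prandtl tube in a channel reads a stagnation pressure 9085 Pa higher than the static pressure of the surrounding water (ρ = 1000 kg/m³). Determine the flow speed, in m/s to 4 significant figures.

At the stagnation point the flow is brought to rest, so Bernoulli gives P_stag − P_static = ½ρv².
v = √(2ΔP/ρ) = √(2·9085/1000) = 4.263 m/s.

v ≈ 4.263 m/s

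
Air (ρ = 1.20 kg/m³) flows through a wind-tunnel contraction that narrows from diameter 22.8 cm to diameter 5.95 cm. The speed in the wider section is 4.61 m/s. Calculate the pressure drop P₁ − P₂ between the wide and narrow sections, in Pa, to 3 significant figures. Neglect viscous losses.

ΔP = 2740 Pa

By continuity, v₂ = v₁·A₁/A₂ = 4.61·(408/27.8) = 67.7 m/s.
The pipe is horizontal, so Bernoulli reduces to P₁ + ½ρv₁² = P₂ + ½ρv₂².
P₁ − P₂ = ½·1.20·(67.7² − 4.61²) = ½·1.20·4560 = 2740 Pa.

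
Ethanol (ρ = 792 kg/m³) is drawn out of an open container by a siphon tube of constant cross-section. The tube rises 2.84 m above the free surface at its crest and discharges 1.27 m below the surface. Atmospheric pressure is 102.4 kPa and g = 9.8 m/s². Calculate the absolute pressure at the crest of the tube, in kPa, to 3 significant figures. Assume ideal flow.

P_top ≈ 70.5 kPa

Bernoulli surface→outlet gives ½v² = g·h_out, so v = √(2·9.8·1.27) = 4.99 m/s.
With constant cross-section the crest speed equals v; applying Bernoulli from the surface up to the crest, P_top = P_atm − ½ρv² − ρg·h_top.
P_top = 102400 − ½·792·4.99² − 792·9.8·2.84 = 70500 Pa.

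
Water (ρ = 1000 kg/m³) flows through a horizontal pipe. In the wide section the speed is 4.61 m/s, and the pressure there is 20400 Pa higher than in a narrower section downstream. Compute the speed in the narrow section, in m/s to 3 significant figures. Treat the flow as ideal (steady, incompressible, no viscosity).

v₂ = 7.88 m/s

Horizontal Bernoulli: P₁ + ½ρv₁² = P₂ + ½ρv₂², so v₂² = v₁² + 2(P₁ − P₂)/ρ.
v₂ = √(4.61² + 2·20400/1000) = √(21.3 + 40.8) = 7.88 m/s.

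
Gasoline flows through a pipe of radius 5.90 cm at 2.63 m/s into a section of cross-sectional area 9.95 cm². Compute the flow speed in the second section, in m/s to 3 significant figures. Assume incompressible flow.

v₂ ≈ 28.9 m/s

By continuity, v₂ = v₁·A₁/A₂ = 2.63·(109/9.95) = 28.9 m/s.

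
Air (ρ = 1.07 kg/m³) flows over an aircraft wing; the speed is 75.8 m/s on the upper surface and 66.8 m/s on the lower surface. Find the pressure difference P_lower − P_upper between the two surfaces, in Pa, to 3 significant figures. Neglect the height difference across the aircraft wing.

The pressure is lower where the speed is higher: ΔP = ½ρ(v_up² − v_low²).
ΔP = ½·1.07·(75.8² − 66.8²) = 687 Pa.

ΔP = 687 Pa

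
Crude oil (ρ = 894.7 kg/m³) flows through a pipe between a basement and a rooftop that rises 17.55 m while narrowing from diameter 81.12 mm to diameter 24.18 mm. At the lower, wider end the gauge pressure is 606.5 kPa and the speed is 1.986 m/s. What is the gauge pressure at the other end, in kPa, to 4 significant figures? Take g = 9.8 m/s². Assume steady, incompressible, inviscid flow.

Continuity gives A₁v₁ = A₂v₂, so v₂ = (51.68 cm²)/(4.592 cm²) × 1.986 m/s = 22.35 m/s.
Energy conservation along the streamline gives P₂ = P₁ − ½ρ(v₂² − v₁²) − ρg(h₂ − h₁).
P₂ = 606500 + ½·894.7·(1.986² − 22.35²) − 894.7·9.8·(+17.55) = 606500 + (-221700) − (153900) = 230900 Pa.

P₂ ≈ 230.9 kPa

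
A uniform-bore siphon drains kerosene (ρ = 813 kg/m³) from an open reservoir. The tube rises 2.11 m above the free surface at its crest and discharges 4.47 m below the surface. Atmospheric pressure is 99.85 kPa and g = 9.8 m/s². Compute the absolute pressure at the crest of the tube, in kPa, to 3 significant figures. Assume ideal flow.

P_top ≈ 47.4 kPa

Bernoulli surface→outlet gives ½v² = g·h_out, so v = √(2·9.8·4.47) = 9.36 m/s.
The bore is uniform, so the speed at the crest is the same v. Bernoulli surface→crest: P_atm = P_top + ½ρv² + ρg·h_top.
P_top = 99850 − ½·813·9.36² − 813·9.8·2.11 = 47400 Pa.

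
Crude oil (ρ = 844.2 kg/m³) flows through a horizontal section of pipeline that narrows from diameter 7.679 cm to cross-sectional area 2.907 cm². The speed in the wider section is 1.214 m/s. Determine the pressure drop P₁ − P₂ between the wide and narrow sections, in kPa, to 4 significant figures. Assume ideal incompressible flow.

157.3 kPa

By continuity, v₂ = v₁·A₁/A₂ = 1.214·(46.31/2.907) = 19.34 m/s.
Along the horizontal streamline, P + ½ρv² is constant.
P₁ − P₂ = ½·844.2·(19.34² − 1.214²) = ½·844.2·372.6 = 157300 Pa.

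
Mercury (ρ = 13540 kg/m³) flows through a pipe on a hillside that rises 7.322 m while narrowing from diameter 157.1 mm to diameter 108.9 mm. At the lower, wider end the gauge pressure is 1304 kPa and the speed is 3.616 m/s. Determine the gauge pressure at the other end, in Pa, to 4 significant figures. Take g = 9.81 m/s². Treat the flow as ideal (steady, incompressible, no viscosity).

P₂ = 36570 Pa

Mass conservation (A₁v₁ = A₂v₂) gives v₂ = 3.616 × 193.8/93.14 = 7.525 m/s.
Energy conservation along the streamline gives P₂ = P₁ − ½ρ(v₂² − v₁²) − ρg(h₂ − h₁).
P₂ = 1304000 + ½·13540·(3.616² − 7.525²) − 13540·9.81·(+7.322) = 1304000 + (-294900) − (972600) = 36570 Pa.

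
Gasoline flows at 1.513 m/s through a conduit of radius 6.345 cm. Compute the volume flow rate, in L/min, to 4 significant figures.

Q = A·v = 0.01265 m² × 1.513 m/s = 0.01914 m³/s.
Converting: 0.01914 m³/s × 60000 = 1148 L/min.

Q ≈ 1148 L/min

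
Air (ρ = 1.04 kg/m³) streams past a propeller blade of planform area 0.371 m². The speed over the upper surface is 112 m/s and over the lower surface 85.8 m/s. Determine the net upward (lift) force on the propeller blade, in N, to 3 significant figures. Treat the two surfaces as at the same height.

With equal heights on the two surfaces, Bernoulli gives P_lower − P_upper = ½ρ(v_upper² − v_lower²).
ΔP = ½·1.04·(112² − 85.8²) = 2690 Pa.
Lift = ΔP · A = 2690 × 0.371 = 1000 N.

F ≈ 1000 N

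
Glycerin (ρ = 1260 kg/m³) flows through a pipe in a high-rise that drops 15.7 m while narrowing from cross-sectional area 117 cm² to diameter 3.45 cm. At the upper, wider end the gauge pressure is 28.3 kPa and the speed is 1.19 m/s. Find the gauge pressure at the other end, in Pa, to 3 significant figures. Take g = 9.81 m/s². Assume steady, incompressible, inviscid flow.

83500 Pa

By continuity, v₂ = v₁·A₁/A₂ = 1.19·(117/9.35) = 14.9 m/s.
Energy conservation along the streamline gives P₂ = P₁ − ½ρ(v₂² − v₁²) − ρg(h₂ − h₁).
P₂ = 28300 + ½·1260·(1.19² − 14.9²) − 1260·9.81·(−15.7) = 28300 + (-139000) − (-194000) = 83500 Pa.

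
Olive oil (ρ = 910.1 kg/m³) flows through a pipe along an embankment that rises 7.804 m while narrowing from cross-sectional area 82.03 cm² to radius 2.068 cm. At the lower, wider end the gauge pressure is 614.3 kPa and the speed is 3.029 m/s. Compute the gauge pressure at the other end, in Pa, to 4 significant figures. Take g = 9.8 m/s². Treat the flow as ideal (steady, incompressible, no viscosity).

Mass conservation (A₁v₁ = A₂v₂) gives v₂ = 3.029 × 82.03/13.44 = 18.49 m/s.
Bernoulli: P₁ + ½ρv₁² + ρg h₁ = P₂ + ½ρv₂² + ρg h₂, so P₂ = P₁ + ½ρ(v₁² − v₂²) − ρg(h₂ − h₁).
P₂ = 614300 + ½·910.1·(3.029² − 18.49²) − 910.1·9.8·(+7.804) = 614300 + (-151500) − (69600) = 393200 Pa.

P₂ = 393200 Pa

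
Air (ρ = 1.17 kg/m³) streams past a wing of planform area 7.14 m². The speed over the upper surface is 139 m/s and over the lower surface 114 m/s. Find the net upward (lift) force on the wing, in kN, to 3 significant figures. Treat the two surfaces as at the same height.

26.4 kN

With equal heights on the two surfaces, Bernoulli gives P_lower − P_upper = ½ρ(v_upper² − v_lower²).
ΔP = ½·1.17·(139² − 114²) = 3700 Pa.
Lift = ΔP · A = 3700 × 7.14 = 26400 N.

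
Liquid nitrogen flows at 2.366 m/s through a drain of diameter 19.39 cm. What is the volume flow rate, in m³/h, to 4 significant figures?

Q = A·v = 0.02953 m² × 2.366 m/s = 0.06987 m³/s.
Converting: 0.06987 m³/s × 3600 = 251.5 m³/h.

251.5 m³/h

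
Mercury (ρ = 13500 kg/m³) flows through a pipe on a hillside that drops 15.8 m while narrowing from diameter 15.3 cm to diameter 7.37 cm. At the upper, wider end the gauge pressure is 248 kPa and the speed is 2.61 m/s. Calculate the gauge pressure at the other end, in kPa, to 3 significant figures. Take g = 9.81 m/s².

1530 kPa

The volume flow rate is constant, so v₂ = (A₁/A₂)v₁ = (184/42.7)·2.61 = 11.2 m/s.
Energy conservation along the streamline gives P₂ = P₁ − ½ρ(v₂² − v₁²) − ρg(h₂ − h₁).
P₂ = 248000 + ½·13500·(2.61² − 11.2²) − 13500·9.81·(−15.8) = 248000 + (-808000) − (-2090000) = 1530000 Pa.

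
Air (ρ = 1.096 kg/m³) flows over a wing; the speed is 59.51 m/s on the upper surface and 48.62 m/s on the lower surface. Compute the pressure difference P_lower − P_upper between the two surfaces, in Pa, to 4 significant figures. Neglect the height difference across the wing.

ΔP = 645.3 Pa

With negligible Δh, P + ½ρv² is constant, so P_low − P_up = ½ρ(v_up² − v_low²).
ΔP = ½·1.096·(59.51² − 48.62²) = 645.3 Pa.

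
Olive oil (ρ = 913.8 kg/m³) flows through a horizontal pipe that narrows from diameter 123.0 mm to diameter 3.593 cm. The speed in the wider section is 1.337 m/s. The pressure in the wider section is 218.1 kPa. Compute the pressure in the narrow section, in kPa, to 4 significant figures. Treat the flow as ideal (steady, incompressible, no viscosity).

Continuity gives A₁v₁ = A₂v₂, so v₂ = (118.8 cm²)/(10.14 cm²) × 1.337 m/s = 15.67 m/s.
With no height change, Bernoulli's equation is P₁ + ½ρv₁² = P₂ + ½ρv₂².
P₂ = P₁ − ½ρ(v₂² − v₁²) = 218100 − ½·913.8·(15.67² − 1.337²) = 218100 − 111400 = 106700 Pa.

P₂ ≈ 106.7 kPa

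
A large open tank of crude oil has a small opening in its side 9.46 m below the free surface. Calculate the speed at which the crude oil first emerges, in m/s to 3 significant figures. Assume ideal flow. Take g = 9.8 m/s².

v = 13.6 m/s

Torricelli's result v = √(2gh) gives v = √(2·9.8·9.46) = 13.6 m/s.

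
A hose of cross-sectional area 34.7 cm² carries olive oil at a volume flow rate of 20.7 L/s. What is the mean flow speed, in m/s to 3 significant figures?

Q = 20.7 L/s = 0.0207 m³/s.
v = Q/A = 0.0207 / 0.00347 = 5.97 m/s.

5.97 m/s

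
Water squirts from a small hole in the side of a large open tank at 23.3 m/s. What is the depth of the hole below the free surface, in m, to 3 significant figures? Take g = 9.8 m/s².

Torricelli: v = √(2gh), so h = v²/(2g).
h = 23.3²/(2·9.8) = 543/19.60 = 27.7 m.

h ≈ 27.7 m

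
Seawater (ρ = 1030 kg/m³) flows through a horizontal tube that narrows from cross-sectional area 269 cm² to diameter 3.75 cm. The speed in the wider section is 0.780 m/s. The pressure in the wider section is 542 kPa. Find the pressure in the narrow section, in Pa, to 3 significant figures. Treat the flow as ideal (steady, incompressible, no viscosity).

P₂ = 356000 Pa

The volume flow rate is constant, so v₂ = (A₁/A₂)v₁ = (269/11.0)·0.780 = 19.0 m/s.
The pipe is horizontal, so Bernoulli reduces to P₁ + ½ρv₁² = P₂ + ½ρv₂².
P₂ = P₁ − ½ρ(v₂² − v₁²) = 542000 − ½·1030·(19.0² − 0.780²) = 542000 − 186000 = 356000 Pa.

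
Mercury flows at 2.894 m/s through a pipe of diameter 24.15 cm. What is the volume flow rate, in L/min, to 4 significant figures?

Q = A·v = 0.04581 m² × 2.894 m/s = 0.1326 m³/s.
Converting: 0.1326 m³/s × 60000 = 7954 L/min.

7954 L/min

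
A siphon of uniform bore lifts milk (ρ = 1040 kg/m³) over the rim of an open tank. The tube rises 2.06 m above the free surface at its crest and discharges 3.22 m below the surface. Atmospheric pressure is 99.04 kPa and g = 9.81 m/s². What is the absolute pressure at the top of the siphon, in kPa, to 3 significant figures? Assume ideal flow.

45.2 kPa

From the surface to the outlet (both open to atmosphere, surface at rest): v = √(2g·h_out) = √(2·9.81·3.22) = 7.95 m/s.
With constant cross-section the crest speed equals v; applying Bernoulli from the surface up to the crest, P_top = P_atm − ½ρv² − ρg·h_top.
P_top = 99040 − ½·1040·7.95² − 1040·9.81·2.06 = 45200 Pa.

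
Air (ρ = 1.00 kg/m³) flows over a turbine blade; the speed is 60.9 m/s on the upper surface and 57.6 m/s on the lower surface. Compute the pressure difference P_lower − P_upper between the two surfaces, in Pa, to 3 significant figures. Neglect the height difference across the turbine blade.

ΔP ≈ 196 Pa

The pressure is lower where the speed is higher: ΔP = ½ρ(v_up² − v_low²).
ΔP = ½·1.00·(60.9² − 57.6²) = 196 Pa.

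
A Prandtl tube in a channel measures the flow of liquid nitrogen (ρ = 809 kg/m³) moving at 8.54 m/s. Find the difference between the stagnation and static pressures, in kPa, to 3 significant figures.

ΔP ≈ 29.5 kPa

At the stagnation point the flow is brought to rest, so Bernoulli gives P_stag − P_static = ½ρv².
ΔP = ½·809·8.54² = 29500 Pa.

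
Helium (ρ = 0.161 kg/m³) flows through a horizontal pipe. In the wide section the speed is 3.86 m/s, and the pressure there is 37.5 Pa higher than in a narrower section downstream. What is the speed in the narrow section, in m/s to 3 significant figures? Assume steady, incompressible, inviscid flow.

v₂ ≈ 21.9 m/s

Horizontal Bernoulli: P₁ + ½ρv₁² = P₂ + ½ρv₂², so v₂² = v₁² + 2(P₁ − P₂)/ρ.
v₂ = √(3.86² + 2·37.5/0.161) = √(14.9 + 466) = 21.9 m/s.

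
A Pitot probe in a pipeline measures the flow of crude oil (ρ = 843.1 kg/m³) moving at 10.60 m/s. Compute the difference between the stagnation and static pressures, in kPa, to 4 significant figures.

ΔP ≈ 47.37 kPa

The dynamic pressure equals the rise in static pressure at the stagnation point: ΔP = ½ρv².
ΔP = ½·843.1·10.60² = 47370 Pa.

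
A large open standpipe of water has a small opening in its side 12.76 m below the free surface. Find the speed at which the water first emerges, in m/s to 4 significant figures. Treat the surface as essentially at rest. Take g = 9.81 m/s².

Bernoulli from surface to hole (P equal, v_surface ≈ 0): v = √(2gh) = √(2×9.81×12.76) = 15.82 m/s.

v ≈ 15.82 m/s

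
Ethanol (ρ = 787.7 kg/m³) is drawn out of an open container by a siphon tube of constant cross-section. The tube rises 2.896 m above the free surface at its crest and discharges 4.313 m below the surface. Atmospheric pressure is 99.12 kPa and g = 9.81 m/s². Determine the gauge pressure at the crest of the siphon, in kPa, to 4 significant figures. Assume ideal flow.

From the surface to the outlet (both open to atmosphere, surface at rest): v = √(2g·h_out) = √(2·9.81·4.313) = 9.199 m/s.
Continuity keeps v the same throughout the tube; from surface to crest, P_atm + 0 = P_top + ½ρv² + ρg·h_top.
P_top = 99120 − ½·787.7·9.199² − 787.7·9.81·2.896 = 43410 Pa. So P_gauge = P_top − P_atm = -55710 Pa.

P_gauge ≈ -55.71 kPa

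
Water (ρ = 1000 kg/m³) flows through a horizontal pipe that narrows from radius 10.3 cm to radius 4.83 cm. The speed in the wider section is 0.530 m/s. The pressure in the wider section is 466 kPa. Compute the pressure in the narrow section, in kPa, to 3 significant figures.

Mass conservation (A₁v₁ = A₂v₂) gives v₂ = 0.530 × 333/73.3 = 2.41 m/s.
Bernoulli (h₁ = h₂): P₁ − P₂ = ½ρ(v₂² − v₁²).
P₂ = P₁ − ½ρ(v₂² − v₁²) = 466000 − ½·1000·(2.41² − 0.530²) = 466000 − 2760 = 463000 Pa.

463 kPa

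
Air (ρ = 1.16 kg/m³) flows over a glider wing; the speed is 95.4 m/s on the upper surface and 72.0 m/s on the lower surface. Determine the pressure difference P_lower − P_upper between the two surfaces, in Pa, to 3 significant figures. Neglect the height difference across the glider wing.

With negligible Δh, P + ½ρv² is constant, so P_low − P_up = ½ρ(v_up² − v_low²).
ΔP = ½·1.16·(95.4² − 72.0²) = 2270 Pa.

2270 Pa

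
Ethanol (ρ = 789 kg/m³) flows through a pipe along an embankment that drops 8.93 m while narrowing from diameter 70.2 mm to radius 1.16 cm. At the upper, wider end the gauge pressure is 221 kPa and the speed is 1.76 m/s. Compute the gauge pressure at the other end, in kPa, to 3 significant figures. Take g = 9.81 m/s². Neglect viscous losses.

Mass conservation (A₁v₁ = A₂v₂) gives v₂ = 1.76 × 38.7/4.23 = 16.1 m/s.
Bernoulli: P₁ + ½ρv₁² + ρg h₁ = P₂ + ½ρv₂² + ρg h₂, so P₂ = P₁ + ½ρ(v₁² − v₂²) − ρg(h₂ − h₁).
P₂ = 221000 + ½·789·(1.76² − 16.1²) − 789·9.81·(−8.93) = 221000 + (-101000) − (-69100) = 189000 Pa.

P₂ ≈ 189 kPa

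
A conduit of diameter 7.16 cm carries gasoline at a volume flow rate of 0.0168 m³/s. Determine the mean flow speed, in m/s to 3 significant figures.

v = 4.17 m/s

Q = 0.0168 m³/s = 0.0168 m³/s.
v = Q/A = 0.0168 / 0.00403 = 4.17 m/s.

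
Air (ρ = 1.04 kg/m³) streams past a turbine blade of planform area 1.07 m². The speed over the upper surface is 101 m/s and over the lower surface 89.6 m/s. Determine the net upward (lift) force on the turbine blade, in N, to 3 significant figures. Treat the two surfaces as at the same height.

1210 N

With equal heights on the two surfaces, Bernoulli gives P_lower − P_upper = ½ρ(v_upper² − v_lower²).
ΔP = ½·1.04·(101² − 89.6²) = 1130 Pa.
Lift = ΔP · A = 1130 × 1.07 = 1210 N.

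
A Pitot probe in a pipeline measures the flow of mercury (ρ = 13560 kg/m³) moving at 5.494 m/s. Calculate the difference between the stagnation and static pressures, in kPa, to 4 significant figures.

At the stagnation point the flow is brought to rest, so Bernoulli gives P_stag − P_static = ½ρv².
ΔP = ½·13560·5.494² = 204600 Pa.

ΔP ≈ 204.6 kPa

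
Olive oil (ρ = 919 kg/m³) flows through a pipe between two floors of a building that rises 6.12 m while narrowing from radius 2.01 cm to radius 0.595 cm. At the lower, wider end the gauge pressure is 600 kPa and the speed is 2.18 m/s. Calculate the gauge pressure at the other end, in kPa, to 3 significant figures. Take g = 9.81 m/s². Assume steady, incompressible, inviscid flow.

263 kPa

The volume flow rate is constant, so v₂ = (A₁/A₂)v₁ = (12.7/1.11)·2.18 = 24.9 m/s.
Applying Bernoulli between the two ends and solving for P₂: P₂ = P₁ + ½ρ(v₁² − v₂²) − ρgΔh.
P₂ = 600000 + ½·919·(2.18² − 24.9²) − 919·9.81·(+6.12) = 600000 + (-282000) − (55200) = 263000 Pa.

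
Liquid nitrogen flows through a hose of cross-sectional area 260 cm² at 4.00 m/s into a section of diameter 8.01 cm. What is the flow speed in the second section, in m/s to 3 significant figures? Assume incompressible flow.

By continuity, v₂ = v₁·A₁/A₂ = 4.00·(260/50.4) = 20.6 m/s.

20.6 m/s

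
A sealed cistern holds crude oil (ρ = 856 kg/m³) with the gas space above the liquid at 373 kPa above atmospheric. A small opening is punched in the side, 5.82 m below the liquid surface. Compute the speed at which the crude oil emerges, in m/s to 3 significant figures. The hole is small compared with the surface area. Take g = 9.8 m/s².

31.4 m/s

Take point 1 at the surface (v₁ ≈ 0) and point 2 at the hole (at atmospheric pressure). Bernoulli: P₁ + ρg h = P_atm + ½ρv₂².
With P₁ − P_atm = 373000 Pa, v₂ = √(2gh + 2ΔP/ρ) = √(2·9.8·5.82 + 2·373000/856) = 31.4 m/s.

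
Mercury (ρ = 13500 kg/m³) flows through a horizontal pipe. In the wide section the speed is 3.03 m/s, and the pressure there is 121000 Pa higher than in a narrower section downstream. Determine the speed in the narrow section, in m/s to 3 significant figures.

With h₁ = h₂, rearranging Bernoulli gives v₂ = √(v₁² + 2ΔP/ρ).
v₂ = √(3.03² + 2·121000/13500) = √(9.18 + 17.9) = 5.21 m/s.

v₂ ≈ 5.21 m/s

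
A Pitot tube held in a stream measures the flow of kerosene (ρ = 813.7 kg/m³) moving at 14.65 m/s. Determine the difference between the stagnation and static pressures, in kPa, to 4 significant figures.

Bernoulli between the free stream and the stagnation point: ½ρv² = P_stag − P_static.
ΔP = ½·813.7·14.65² = 87320 Pa.

ΔP ≈ 87.32 kPa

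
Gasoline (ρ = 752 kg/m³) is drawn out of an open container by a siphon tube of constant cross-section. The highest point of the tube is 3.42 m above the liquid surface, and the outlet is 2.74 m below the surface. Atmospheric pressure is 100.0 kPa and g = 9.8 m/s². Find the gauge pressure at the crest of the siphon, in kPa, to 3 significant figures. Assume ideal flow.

P_gauge ≈ -45.4 kPa

From the surface to the outlet (both open to atmosphere, surface at rest): v = √(2g·h_out) = √(2·9.8·2.74) = 7.33 m/s.
The bore is uniform, so the speed at the crest is the same v. Bernoulli surface→crest: P_atm = P_top + ½ρv² + ρg·h_top.
P_top = 100000 − ½·752·7.33² − 752·9.8·3.42 = 54600 Pa. So P_gauge = P_top − P_atm = -45400 Pa.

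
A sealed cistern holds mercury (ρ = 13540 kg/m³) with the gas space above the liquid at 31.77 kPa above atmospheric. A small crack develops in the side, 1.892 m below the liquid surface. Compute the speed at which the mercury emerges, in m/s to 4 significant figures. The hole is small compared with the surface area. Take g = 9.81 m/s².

Take point 1 at the surface (v₁ ≈ 0) and point 2 at the hole (at atmospheric pressure). Bernoulli: P₁ + ρg h = P_atm + ½ρv₂².
With P₁ − P_atm = 31770 Pa, v₂ = √(2gh + 2ΔP/ρ) = √(2·9.81·1.892 + 2·31770/13540) = 6.466 m/s.

v = 6.466 m/s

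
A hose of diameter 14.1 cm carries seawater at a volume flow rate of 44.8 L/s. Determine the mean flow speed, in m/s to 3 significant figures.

v ≈ 2.87 m/s

Q = 44.8 L/s = 0.0448 m³/s.
v = Q/A = 0.0448 / 0.0156 = 2.87 m/s.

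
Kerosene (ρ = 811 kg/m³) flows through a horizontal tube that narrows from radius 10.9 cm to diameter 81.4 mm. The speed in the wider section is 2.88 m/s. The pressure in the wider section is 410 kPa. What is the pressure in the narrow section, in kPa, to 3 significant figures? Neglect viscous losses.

P₂ ≈ 240 kPa

The volume flow rate is constant, so v₂ = (A₁/A₂)v₁ = (373/52.0)·2.88 = 20.7 m/s.
Along the horizontal streamline, P + ½ρv² is constant.
P₂ = P₁ − ½ρ(v₂² − v₁²) = 410000 − ½·811·(20.7² − 2.88²) = 410000 − 170000 = 240000 Pa.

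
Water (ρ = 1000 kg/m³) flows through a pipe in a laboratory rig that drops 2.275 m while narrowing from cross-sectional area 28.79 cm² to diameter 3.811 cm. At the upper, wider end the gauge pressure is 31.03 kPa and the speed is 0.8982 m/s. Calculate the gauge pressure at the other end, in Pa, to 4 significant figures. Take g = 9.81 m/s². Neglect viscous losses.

The volume flow rate is constant, so v₂ = (A₁/A₂)v₁ = (28.79/11.41)·0.8982 = 2.267 m/s.
Applying Bernoulli between the two ends and solving for P₂: P₂ = P₁ + ½ρ(v₁² − v₂²) − ρgΔh.
P₂ = 31030 + ½·1000·(0.8982² − 2.267²) − 1000·9.81·(−2.275) = 31030 + (-2166) − (-22320) = 51180 Pa.

51180 Pa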